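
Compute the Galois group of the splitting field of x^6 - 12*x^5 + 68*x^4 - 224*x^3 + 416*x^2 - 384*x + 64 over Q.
The polynomial f is an irreducible sextic over Q, so G = Gal(f/Q) is one of the 16 transitive subgroups 6T1, ..., 6T16 of S_6. The discriminant of f is 164995463643136 = 12845056^2, a perfect square, so G is contained in A_6. The transitive groups of degree 6 contained in A_6 are: A_4 (6T4, order 12), S_4 (6T7, order 24), (C_3 x C_3) : C_4 (6T10, order 36), PSL(2,5) (6T12, order 60), A_6 (6T15, order 360). By Dedekind's theorem, for a prime p not dividing disc(f) the degrees of the irreducible factors of f mod p form the cycle type of an element of G. Factoring f modulo the 33 such primes p <= 149 (skipping 2, 7, which divide the discriminant), each new pattern first appears at: mod 3: f = (x^3 + x^2 + 2x + 1)(x^3 + 2x^2 + x + 1), pattern 3+3; mod 13: f = (x + 2)(x + 7)(x^2 + 9x + 9)(x^2 + 9x + 10), pattern 2+2+1+1. No other pattern occurs in this range, so the set of observed cycle types is {3+3, 2+2+1+1}. The candidates containing elements of all these cycle types are A_4 (6T4) of order 12, S_4 (6T7) of order 24, (C_3 x C_3) : C_4 (6T10) of order 36, PSL(2,5) (6T12) of order 60, A_6 (6T15) of order 360; the others are excluded. The observed types are precisely the cycle types that occur in A_4 (6T4) (apart from the identity). Each of the other remaining candidates has further cycle types, and by the Chebotarev density theorem the matching factorization patterns would occur for a proportion of primes equal to their share of the group: S_4 (6T7) additionally contains elements of type 4+2 (6 of its 24 elements, about 25% of primes); (C_3 x C_3) : C_4 (6T10) additionally contains elements of type 4+2, 3+1+1+1 (22 of its 36 elements, about 61% of primes); PSL(2,5) (6T12) additionally contains elements of type 5+1 (24 of its 60 elements, about 40% of primes); A_6 (6T15) additionally contains elements of type 5+1, 4+2, 3+1+1+1 (274 of its 360 elements, about 76% of primes). None of the 33 primes tested shows any such pattern (for each of these groups the chance of that is below 10^-4), which rules them out. Hence G = A_4 (6T4), of order 12.

A_4, A_4 acting on 6 points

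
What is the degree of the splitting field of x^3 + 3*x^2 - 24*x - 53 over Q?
The degree of the splitting field over Q equals the order of the Galois group, so first determine the group. The polynomial is an irreducible cubic over Q and its discriminant is 59049 = 243^2, a perfect square. For an irreducible cubic, a square discriminant forces the Galois group to be A_3, the cyclic group of order 3. The Galois group C_3 (3T1) has order 3, so the splitting field has degree 3 over Q.

3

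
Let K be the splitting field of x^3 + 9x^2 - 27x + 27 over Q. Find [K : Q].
6

The degree of the splitting field over Q equals the order of the Galois group, so first determine the group. The polynomial is an irreducible cubic over Q and its discriminant is -78732, which is not a perfect square. For an irreducible cubic, a non-square discriminant gives Galois group S_3. The Galois group S_3 (3T2) has order 6, so the splitting field has degree 6 over Q.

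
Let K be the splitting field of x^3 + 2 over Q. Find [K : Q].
The degree of the splitting field over Q equals the order of the Galois group, so first determine the group. The polynomial is an irreducible cubic over Q and its discriminant is -108, which is not a perfect square. For an irreducible cubic, a non-square discriminant gives Galois group S_3. The Galois group S_3 (3T2) has order 6, so the splitting field has degree 6 over Q.

6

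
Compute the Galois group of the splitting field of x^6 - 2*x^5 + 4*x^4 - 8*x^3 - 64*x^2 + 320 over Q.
(C_3 x C_3) : C_4

The polynomial f is an irreducible sextic over Q, so G = Gal(f/Q) is one of the 16 transitive subgroups 6T1, ..., 6T16 of S_6. The discriminant of f is 564385546240000 = 23756800^2, a perfect square, so G is contained in A_6. The transitive groups of degree 6 contained in A_6 are: A_4 (6T4, order 12), S_4 (6T7, order 24), (C_3 x C_3) : C_4 (6T10, order 36), PSL(2,5) (6T12, order 60), A_6 (6T15, order 360). By Dedekind's theorem, for a prime p not dividing disc(f) the degrees of the irreducible factors of f mod p form the cycle type of an element of G. Factoring f modulo the 19 such primes p <= 79 (skipping 2, 5, 29, which divide the discriminant), each new pattern first appears at: mod 3: f = (x^2 + 1)(x^4 + x^3 + 2), pattern 4+2; mod 11: f = (x^3 + 3x^2 + 10x + 7)(x^3 + 6x^2 + 9x + 8), pattern 3+3; mod 19: f = (x + 14)(x + 16)(x^2 + 11x + 1)(x^2 + 14x + 15), pattern 2+2+1+1; mod 61: f = (x + 5)(x + 38)(x + 52)(x^3 + 25x^2 + 22x + 23), pattern 3+1+1+1. No other pattern occurs in this range, so the set of observed cycle types is {4+2, 3+3, 2+2+1+1, 3+1+1+1}. The candidates containing elements of all these cycle types are (C_3 x C_3) : C_4 (6T10) of order 36, A_6 (6T15) of order 360; the others are excluded. The observed types are precisely the cycle types that occur in (C_3 x C_3) : C_4 (6T10) (apart from the identity). Each of the other remaining candidates has further cycle types, and by the Chebotarev density theorem the matching factorization patterns would occur for a proportion of primes equal to their share of the group: A_6 (6T15) additionally contains elements of type 5+1 (144 of its 360 elements, about 40% of primes). None of the 19 primes tested shows any such pattern (for each of these groups the chance of that is below 10^-4), which rules them out. Hence G = (C_3 x C_3) : C_4 (6T10), of order 36.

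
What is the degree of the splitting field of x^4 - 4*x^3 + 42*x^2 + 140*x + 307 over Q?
The degree of the splitting field over Q equals the order of the Galois group, so first determine the group. The polynomial is an irreducible quartic over Q and its discriminant is 53331167232, which is not a perfect square, so the Galois group is not contained in A_4. The resolvent cubic y^3 - 42*y^2 - 1788*y + 27064 has exactly one rational root, so the Galois group is C_4 or D_4. The quartic remains irreducible over Q(sqrt(disc)), so the group is D_4. The Galois group D_4 (4T3) has order 8, so the splitting field has degree 8 over Q.

8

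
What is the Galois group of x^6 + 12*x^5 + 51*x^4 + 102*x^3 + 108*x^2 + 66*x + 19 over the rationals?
A_4 x C_2 (also written A4xC2)

The polynomial f is an irreducible sextic over Q, so G = Gal(f/Q) is one of the 16 transitive subgroups 6T1, ..., 6T16 of S_6. The discriminant of f is -151585344, which is not a perfect square, so G is not contained in A_6. The transitive groups of degree 6 not contained in A_6 are: C_6 (6T1, order 6), S_3 (6T2, order 6), D_6 (6T3, order 12), C_3 x S_3 (6T5, order 18), A_4 x C_2 (6T6, order 24), S_4 (6T8, order 24), S_3 x S_3 (6T9, order 36), S_4 x C_2 (6T11, order 48), (S_3 x S_3) : C_2 (6T13, order 72), PGL(2,5) (6T14, order 120), S_6 (6T16, order 720). By Dedekind's theorem, for a prime p not dividing disc(f) the degrees of the irreducible factors of f mod p form the cycle type of an element of G. Factoring f modulo the 33 such primes p <= 151 (skipping 2, 3, 19, which divide the discriminant), each new pattern first appears at: mod 5: f = (x^3 + x + 4)(x^3 + 2x^2 + 1), pattern 3+3; mod 7: f = (x^6 + 5x^5 + 2x^4 + 4x^3 + 3x^2 + 3x + 5), pattern 6; mod 17: f = (x + 3)(x + 7)(x^2 + 7x + 14)(x^2 + 12x + 14), pattern 2+2+1+1; mod 71: f = (x^2 + 36x + 23)(x^2 + 54x + 64)(x^2 + 64x + 70), pattern 2+2+2; mod 107: f = (x + 18)(x + 30)(x + 66)(x + 94)(x^2 + 18x + 73), pattern 2+1+1+1+1. No other pattern occurs in this range, so the set of observed cycle types is {3+3, 6, 2+2+1+1, 2+2+2, 2+1+1+1+1}. The candidates containing elements of all these cycle types are A_4 x C_2 (6T6) of order 24, S_4 x C_2 (6T11) of order 48, (S_3 x S_3) : C_2 (6T13) of order 72, S_6 (6T16) of order 720; the others are excluded. The observed types are precisely the cycle types that occur in A_4 x C_2 (6T6) (apart from the identity). Each of the other remaining candidates has further cycle types, and by the Chebotarev density theorem the matching factorization patterns would occur for a proportion of primes equal to their share of the group: S_4 x C_2 (6T11) additionally contains elements of type 4+2, 4+1+1 (12 of its 48 elements, about 25% of primes); (S_3 x S_3) : C_2 (6T13) additionally contains elements of type 4+2, 3+2+1, 3+1+1+1 (34 of its 72 elements, about 47% of primes); S_6 (6T16) additionally contains elements of type 5+1, 4+2, 4+1+1, 3+2+1, 3+1+1+1 (484 of its 720 elements, about 67% of primes). None of the 33 primes tested shows any such pattern (for each of these groups the chance of that is below 10^-4), which rules them out. Hence G = A_4 x C_2 (6T6), of order 24.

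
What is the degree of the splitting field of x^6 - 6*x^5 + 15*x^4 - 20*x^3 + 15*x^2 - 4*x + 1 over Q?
The degree of the splitting field over Q equals the order of the Galois group, so first determine the group. The polynomial f is an irreducible sextic over Q, so G = Gal(f/Q) is one of the 16 transitive subgroups 6T1, ..., 6T16 of S_6. The discriminant of f is -1292992, which is not a perfect square, so G is not contained in A_6. The transitive groups of degree 6 not contained in A_6 are: C_6 (6T1, order 6), S_3 (6T2, order 6), D_6 (6T3, order 12), C_3 x S_3 (6T5, order 18), A_4 x C_2 (6T6, order 24), S_4 (6T8, order 24), S_3 x S_3 (6T9, order 36), S_4 x C_2 (6T11, order 48), (S_3 x S_3) : C_2 (6T13, order 72), PGL(2,5) (6T14, order 120), S_6 (6T16, order 720). By Dedekind's theorem, for a prime p not dividing disc(f) the degrees of the irreducible factors of f mod p form the cycle type of an element of G. Factoring f modulo the 3 such primes p <= 7 (skipping 2, which divides the discriminant), each new pattern first appears at: mod 3: f = (x^6 + x^3 + 2x + 1), pattern 6; mod 5: f = (x + 2)(x + 3)(x^4 + 4x^3 + 4x^2 + x + 1), pattern 4+1+1; mod 7: f = (x + 4)(x^2 + 2x + 2)(x^3 + 2x^2 + 1), pattern 3+2+1. No other pattern occurs in this range, so the set of observed cycle types is {6, 4+1+1, 3+2+1}. Among the candidates above, the only group containing elements of all these cycle types is S_6 (6T16); every other candidate lacks at least one of them. Hence G = S_6 (6T16), of order 720. The Galois group S_6 (6T16) has order 720, so the splitting field has degree 720 over Q.

720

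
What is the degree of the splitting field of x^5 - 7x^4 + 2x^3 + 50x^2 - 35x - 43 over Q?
The degree of the splitting field over Q equals the order of the Galois group, so first determine the group. The polynomial f is an irreducible quintic over Q, so G = Gal(f/Q) is a transitive subgroup of S_5: one of C_5 (5T1, order 5), D_5 (5T2, order 10), F_20 (5T3, order 20), A_5 (5T4, order 60) or S_5 (5T5, order 120). The discriminant of f is 15352201216 = 123904^2, a perfect square, so G is contained in A_5. The transitive groups of degree 5 contained in A_5 are: C_5 (5T1, order 5), D_5 (5T2, order 10), A_5 (5T4, order 60). By Dedekind's theorem, for a prime p not dividing disc(f) the degrees of the irreducible factors of f mod p form the cycle type of an element of G. Factoring f modulo the 14 such primes p <= 53 (skipping 2, 11, which divide the discriminant), each new pattern first appears at: mod 3: f = (x^5 + 2x^4 + 2x^3 + 2x^2 + x + 2), pattern 5; mod 23: f = (x + 4)(x + 7)(x + 11)(x + 19)(x + 21), pattern 1+1+1+1+1. No other pattern occurs in this range, so the set of observed cycle types is {5, 1+1+1+1+1}. The candidates containing elements of all these cycle types are C_5 (5T1) of order 5, D_5 (5T2) of order 10, A_5 (5T4) of order 60; the others are excluded. The observed types are precisely the cycle types that occur in C_5 (5T1). Each of the other remaining candidates has further cycle types, and by the Chebotarev density theorem the matching factorization patterns would occur for a proportion of primes equal to their share of the group: D_5 (5T2) additionally contains elements of type 2+2+1 (5 of its 10 elements, about 50% of primes); A_5 (5T4) additionally contains elements of type 3+1+1, 2+2+1 (35 of its 60 elements, about 58% of primes). None of the 14 primes tested shows any such pattern (for each of these groups the chance of that is below 10^-4), which rules them out. Hence G = C_5 (5T1), of order 5. The Galois group C_5 (5T1) has order 5, so the splitting field has degree 5 over Q.

5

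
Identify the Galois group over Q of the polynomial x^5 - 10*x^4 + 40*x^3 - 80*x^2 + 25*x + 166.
The polynomial f is an irreducible quintic over Q, so G = Gal(f/Q) is a transitive subgroup of S_5: one of C_5 (5T1, order 5), D_5 (5T2, order 10), F_20 (5T3, order 20), A_5 (5T4, order 60) or S_5 (5T5, order 120). The discriminant of f is 58564000000 = 242000^2, a perfect square, so G is contained in A_5. The transitive groups of degree 5 contained in A_5 are: C_5 (5T1, order 5), D_5 (5T2, order 10), A_5 (5T4, order 60). By Dedekind's theorem, for a prime p not dividing disc(f) the degrees of the irreducible factors of f mod p form the cycle type of an element of G. Factoring f modulo the 3 such primes p <= 13 (skipping 2, 5, 11, which divide the discriminant), each new pattern first appears at: mod 3: f = (x^5 + 2x^4 + x^3 + x^2 + x + 1), pattern 5; mod 13: f = (x + 4)(x + 6)(x^3 + 6x^2 + 8x + 8), pattern 3+1+1. No other pattern occurs in this range, so the set of observed cycle types is {5, 3+1+1}. Among the candidates above, the only group containing elements of all these cycle types is A_5 (5T4) — each of C_5 (5T1), D_5 (5T2) lacks at least one of them. Hence G = A_5 (5T4), of order 60.

A_5 (also written A5)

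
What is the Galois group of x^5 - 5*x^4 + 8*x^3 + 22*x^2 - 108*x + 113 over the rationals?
The polynomial f is an irreducible quintic over Q, so G = Gal(f/Q) is a transitive subgroup of S_5: one of C_5 (5T1, order 5), D_5 (5T2, order 10), F_20 (5T3, order 20), A_5 (5T4, order 60) or S_5 (5T5, order 120). The discriminant of f is 2019549349, which is not a perfect square, so G is not contained in A_5. The transitive groups of degree 5 not contained in A_5 are: F_20 (5T3, order 20), S_5 (5T5, order 120). By Dedekind's theorem, for a prime p not dividing disc(f) the degrees of the irreducible factors of f mod p form the cycle type of an element of G. Factoring f modulo the first such prime p = 2, each new pattern first appears at: mod 2: f = (x^2 + x + 1)(x^3 + x + 1), pattern 3+2. No other pattern occurs in this range, so the set of observed cycle types is {3+2}. Among the candidates above, the only group containing elements of all these cycle types is S_5 (5T5) — F_20 (5T3) lacks at least one of them. Hence G = S_5 (5T5), of order 120.

S_5 (order 120)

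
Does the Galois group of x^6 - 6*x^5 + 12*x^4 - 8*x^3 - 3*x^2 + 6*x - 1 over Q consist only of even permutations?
No

The polynomial is irreducible of degree 6 over Q. Its discriminant is -419904, which is not a perfect square. A Galois group lies in the alternating group exactly when the discriminant is a square in Q, so the Galois group (A_4 x C_2) is not contained in A_6.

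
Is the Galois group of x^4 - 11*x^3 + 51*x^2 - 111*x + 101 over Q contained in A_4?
The polynomial is irreducible of degree 4 over Q. Its discriminant is 78125, which is not a perfect square. A Galois group lies in the alternating group exactly when the discriminant is a square in Q, so the Galois group (C_4) is not contained in A_4.

No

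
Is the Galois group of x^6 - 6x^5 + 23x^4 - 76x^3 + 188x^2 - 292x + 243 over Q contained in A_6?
The polynomial is irreducible of degree 6 over Q. Its discriminant is -347502390485056, which is not a perfect square. A Galois group lies in the alternating group exactly when the discriminant is a square in Q, so the Galois group (S_4 x C_2) is not contained in A_6.

No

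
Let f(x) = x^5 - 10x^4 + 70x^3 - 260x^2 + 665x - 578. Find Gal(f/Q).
The polynomial f is an irreducible quintic over Q, so G = Gal(f/Q) is a transitive subgroup of S_5: one of C_5 (5T1, order 5), D_5 (5T2, order 10), F_20 (5T3, order 20), A_5 (5T4, order 60) or S_5 (5T5, order 120). The discriminant of f is 5374771200000, which is not a perfect square, so G is not contained in A_5. The transitive groups of degree 5 not contained in A_5 are: F_20 (5T3, order 20), S_5 (5T5, order 120). By Dedekind's theorem, for a prime p not dividing disc(f) the degrees of the irreducible factors of f mod p form the cycle type of an element of G. Factoring f modulo the 18 such primes p <= 73 (skipping 2, 3, 5, which divide the discriminant), each new pattern first appears at: mod 7: f = (x + 6)(x^4 + 5x^3 + 5x^2 + 4x + 4), pattern 4+1; mod 11: f = (x + 1)(x^2 + 2x + 4)(x^2 + 9x + 4), pattern 2+2+1; mod 19: f = (x^5 + 9x^4 + 13x^3 + 6x^2 + 11), pattern 5. No other pattern occurs in this range, so the set of observed cycle types is {4+1, 2+2+1, 5}. The candidates containing elements of all these cycle types are F_20 (5T3) of order 20, S_5 (5T5) of order 120; the others are excluded. The observed types are precisely the cycle types that occur in F_20 (5T3) (apart from the identity). Each of the other remaining candidates has further cycle types, and by the Chebotarev density theorem the matching factorization patterns would occur for a proportion of primes equal to their share of the group: S_5 (5T5) additionally contains elements of type 3+2, 3+1+1, 2+1+1+1 (50 of its 120 elements, about 42% of primes). None of the 18 primes tested shows any such pattern (for each of these groups the chance of that is below 10^-4), which rules them out. Hence G = F_20 (5T3), of order 20.

F_20 (order 20)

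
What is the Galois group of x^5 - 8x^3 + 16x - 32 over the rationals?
S_5

The polynomial f is an irreducible quintic over Q, so G = Gal(f/Q) is a transitive subgroup of S_5: one of C_5 (5T1, order 5), D_5 (5T2, order 10), F_20 (5T3, order 20), A_5 (5T4, order 60) or S_5 (5T5, order 120). The discriminant of f is 3008364544, which is not a perfect square, so G is not contained in A_5. The transitive groups of degree 5 not contained in A_5 are: F_20 (5T3, order 20), S_5 (5T5, order 120). By Dedekind's theorem, for a prime p not dividing disc(f) the degrees of the irreducible factors of f mod p form the cycle type of an element of G. Factoring f modulo the 3 such primes p <= 7 (skipping 2, which divides the discriminant), each new pattern first appears at: mod 3: f = (x^5 + x^3 + x + 1), pattern 5; mod 7: f = (x^2 + 3x + 1)(x^3 + 4x^2 + 3), pattern 3+2. No other pattern occurs in this range, so the set of observed cycle types is {5, 3+2}. Among the candidates above, the only group containing elements of all these cycle types is S_5 (5T5) — F_20 (5T3) lacks at least one of them. Hence G = S_5 (5T5), of order 120.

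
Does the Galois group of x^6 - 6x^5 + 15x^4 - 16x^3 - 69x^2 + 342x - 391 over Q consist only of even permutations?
No

The polynomial is irreducible of degree 6 over Q. Its discriminant is 5114284084297728, which is not a perfect square. A Galois group lies in the alternating group exactly when the discriminant is a square in Q, so the Galois group (D_6) is not contained in A_6.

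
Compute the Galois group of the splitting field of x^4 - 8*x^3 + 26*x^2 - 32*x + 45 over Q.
A_4 (also written A4)

The polynomial is an irreducible quartic over Q and its discriminant is 12845056 = 3584^2, a perfect square, so the Galois group is contained in A_4. The resolvent cubic y^3 - 26*y^2 + 76*y + 776 is irreducible over Q. An irreducible resolvent with square discriminant gives A_4.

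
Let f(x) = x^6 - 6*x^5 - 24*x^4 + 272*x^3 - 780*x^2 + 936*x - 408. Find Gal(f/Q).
A_4 (also written A4)

The polynomial f is an irreducible sextic over Q, so G = Gal(f/Q) is one of the 16 transitive subgroups 6T1, ..., 6T16 of S_6. The discriminant of f is 78031358263296 = 8833536^2, a perfect square, so G is contained in A_6. The transitive groups of degree 6 contained in A_6 are: A_4 (6T4, order 12), S_4 (6T7, order 24), (C_3 x C_3) : C_4 (6T10, order 36), PSL(2,5) (6T12, order 60), A_6 (6T15, order 360). By Dedekind's theorem, for a prime p not dividing disc(f) the degrees of the irreducible factors of f mod p form the cycle type of an element of G. Factoring f modulo the 33 such primes p <= 151 (skipping 2, 3, 71, which divide the discriminant), each new pattern first appears at: mod 5: f = (x^3 + x^2 + 3x + 1)(x^3 + 3x^2 + 2), pattern 3+3; mod 17: f = (x)(x + 14)(x^2 + 4x + 1)(x^2 + 10x + 11), pattern 2+2+1+1. No other pattern occurs in this range, so the set of observed cycle types is {3+3, 2+2+1+1}. The candidates containing elements of all these cycle types are A_4 (6T4) of order 12, S_4 (6T7) of order 24, (C_3 x C_3) : C_4 (6T10) of order 36, PSL(2,5) (6T12) of order 60, A_6 (6T15) of order 360; the others are excluded. The observed types are precisely the cycle types that occur in A_4 (6T4) (apart from the identity). Each of the other remaining candidates has further cycle types, and by the Chebotarev density theorem the matching factorization patterns would occur for a proportion of primes equal to their share of the group: S_4 (6T7) additionally contains elements of type 4+2 (6 of its 24 elements, about 25% of primes); (C_3 x C_3) : C_4 (6T10) additionally contains elements of type 4+2, 3+1+1+1 (22 of its 36 elements, about 61% of primes); PSL(2,5) (6T12) additionally contains elements of type 5+1 (24 of its 60 elements, about 40% of primes); A_6 (6T15) additionally contains elements of type 5+1, 4+2, 3+1+1+1 (274 of its 360 elements, about 76% of primes). None of the 33 primes tested shows any such pattern (for each of these groups the chance of that is below 10^-4), which rules them out. Hence G = A_4 (6T4), of order 12.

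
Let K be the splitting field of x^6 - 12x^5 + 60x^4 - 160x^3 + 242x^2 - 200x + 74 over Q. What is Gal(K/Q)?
S_4 x C_2 (also written S4xC2)

The polynomial f is an irreducible sextic over Q, so G = Gal(f/Q) is one of the 16 transitive subgroups 6T1, ..., 6T16 of S_6. The discriminant of f is -2508800, which is not a perfect square, so G is not contained in A_6. The transitive groups of degree 6 not contained in A_6 are: C_6 (6T1, order 6), S_3 (6T2, order 6), D_6 (6T3, order 12), C_3 x S_3 (6T5, order 18), A_4 x C_2 (6T6, order 24), S_4 (6T8, order 24), S_3 x S_3 (6T9, order 36), S_4 x C_2 (6T11, order 48), (S_3 x S_3) : C_2 (6T13, order 72), PGL(2,5) (6T14, order 120), S_6 (6T16, order 720). By Dedekind's theorem, for a prime p not dividing disc(f) the degrees of the irreducible factors of f mod p form the cycle type of an element of G. Factoring f modulo the 17 such primes p <= 71 (skipping 2, 5, 7, which divide the discriminant), each new pattern first appears at: mod 3: f = (x^3 + x^2 + x + 2)(x^3 + 2x^2 + 1), pattern 3+3; mod 13: f = (x^6 + x^5 + 8x^4 + 9x^3 + 8x^2 + 8x + 9), pattern 6; mod 19: f = (x^2 + 15x + 9)(x^4 + 11x^3 + 7x + 4), pattern 4+2; mod 23: f = (x + 9)(x + 10)(x^4 + 15x^3 + 7x^2 + 13x + 9), pattern 4+1+1; mod 53: f = (x^2 + 7x + 20)(x^2 + 38x + 11)(x^2 + 49x + 49), pattern 2+2+2; mod 59: f = (x + 2)(x + 53)(x^2 + x + 44)(x^2 + 50x + 5), pattern 2+2+1+1; mod 71: f = (x + 6)(x + 9)(x + 58)(x + 61)(x^2 + 67x + 47), pattern 2+1+1+1+1. No other pattern occurs in this range, so the set of observed cycle types is {3+3, 6, 4+2, 4+1+1, 2+2+2, 2+2+1+1, 2+1+1+1+1}. The candidates containing elements of all these cycle types are S_4 x C_2 (6T11) of order 48, S_6 (6T16) of order 720; the others are excluded. The observed types are precisely the cycle types that occur in S_4 x C_2 (6T11) (apart from the identity). Each of the other remaining candidates has further cycle types, and by the Chebotarev density theorem the matching factorization patterns would occur for a proportion of primes equal to their share of the group: S_6 (6T16) additionally contains elements of type 5+1, 3+2+1, 3+1+1+1 (304 of its 720 elements, about 42% of primes). None of the 17 primes tested shows any such pattern (for each of these groups the chance of that is below 10^-4), which rules them out. Hence G = S_4 x C_2 (6T11), of order 48.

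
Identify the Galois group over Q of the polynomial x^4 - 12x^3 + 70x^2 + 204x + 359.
The polynomial is an irreducible quartic over Q and its discriminant is 352047761408, which is not a perfect square, so the Galois group is not contained in A_4. The resolvent cubic y^3 - 70*y^2 - 3884*y + 7208 has exactly one rational root, so the Galois group is C_4 or D_4. The quartic becomes reducible over Q(sqrt(disc)), so the group is C_4.

C_4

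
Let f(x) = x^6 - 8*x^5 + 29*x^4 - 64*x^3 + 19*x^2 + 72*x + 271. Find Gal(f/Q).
The polynomial f is an irreducible sextic over Q, so G = Gal(f/Q) is one of the 16 transitive subgroups 6T1, ..., 6T16 of S_6. The discriminant of f is 564385546240000 = 23756800^2, a perfect square, so G is contained in A_6. The transitive groups of degree 6 contained in A_6 are: A_4 (6T4, order 12), S_4 (6T7, order 24), (C_3 x C_3) : C_4 (6T10, order 36), PSL(2,5) (6T12, order 60), A_6 (6T15, order 360). By Dedekind's theorem, for a prime p not dividing disc(f) the degrees of the irreducible factors of f mod p form the cycle type of an element of G. Factoring f modulo the 19 such primes p <= 79 (skipping 2, 5, 29, which divide the discriminant), each new pattern first appears at: mod 3: f = (x^2 + x + 2)(x^4 + 2x + 2), pattern 4+2; mod 11: f = (x^3 + 7x + 10)(x^3 + 3x^2 + 4), pattern 3+3; mod 19: f = (x + 13)(x + 15)(x^2 + 9x + 10)(x^2 + 12x + 2), pattern 2+2+1+1; mod 61: f = (x + 4)(x + 37)(x + 51)(x^3 + 22x^2 + 36x + 25), pattern 3+1+1+1. No other pattern occurs in this range, so the set of observed cycle types is {4+2, 3+3, 2+2+1+1, 3+1+1+1}. The candidates containing elements of all these cycle types are (C_3 x C_3) : C_4 (6T10) of order 36, A_6 (6T15) of order 360; the others are excluded. The observed types are precisely the cycle types that occur in (C_3 x C_3) : C_4 (6T10) (apart from the identity). Each of the other remaining candidates has further cycle types, and by the Chebotarev density theorem the matching factorization patterns would occur for a proportion of primes equal to their share of the group: A_6 (6T15) additionally contains elements of type 5+1 (144 of its 360 elements, about 40% of primes). None of the 19 primes tested shows any such pattern (for each of these groups the chance of that is below 10^-4), which rules them out. Hence G = (C_3 x C_3) : C_4 (6T10), of order 36.

(C_3 x C_3) : C_4 (order 36)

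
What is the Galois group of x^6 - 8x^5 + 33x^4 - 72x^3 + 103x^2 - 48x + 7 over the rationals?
The polynomial f is an irreducible sextic over Q, so G = Gal(f/Q) is one of the 16 transitive subgroups 6T1, ..., 6T16 of S_6. The discriminant of f is -112877109248, which is not a perfect square, so G is not contained in A_6. The transitive groups of degree 6 not contained in A_6 are: C_6 (6T1, order 6), S_3 (6T2, order 6), D_6 (6T3, order 12), C_3 x S_3 (6T5, order 18), A_4 x C_2 (6T6, order 24), S_4 (6T8, order 24), S_3 x S_3 (6T9, order 36), S_4 x C_2 (6T11, order 48), (S_3 x S_3) : C_2 (6T13, order 72), PGL(2,5) (6T14, order 120), S_6 (6T16, order 720). By Dedekind's theorem, for a prime p not dividing disc(f) the degrees of the irreducible factors of f mod p form the cycle type of an element of G. Factoring f modulo the 29 such primes p <= 127 (skipping 2, 29, which divide the discriminant), each new pattern first appears at: mod 3: f = (x^3 + 2x + 2)(x^3 + x^2 + x + 2), pattern 3+3; mod 5: f = (x^6 + 2x^5 + 3x^4 + 3x^3 + 3x^2 + 2x + 2), pattern 6; mod 7: f = (x)(x + 2)(x^4 + 4x^3 + 4x^2 + 4x + 4), pattern 4+1+1; mod 17: f = (x + 1)(x + 13)(x^2 + 3x + 1)(x^2 + 9x + 11), pattern 2+2+1+1; mod 23: f = (x^2 + 6x + 17)(x^2 + 13x + 20)(x^2 + 19x + 17), pattern 2+2+2; mod 67: f = (x^2 + 37x + 21)(x^4 + 22x^3 + 2x^2 + 62x + 45), pattern 4+2; mod 127: f = (x + 16)(x + 67)(x + 70)(x + 83)(x^2 + 10x + 63), pattern 2+1+1+1+1. No other pattern occurs in this range, so the set of observed cycle types is {3+3, 6, 4+1+1, 2+2+1+1, 2+2+2, 4+2, 2+1+1+1+1}. The candidates containing elements of all these cycle types are S_4 x C_2 (6T11) of order 48, S_6 (6T16) of order 720; the others are excluded. The observed types are precisely the cycle types that occur in S_4 x C_2 (6T11) (apart from the identity). Each of the other remaining candidates has further cycle types, and by the Chebotarev density theorem the matching factorization patterns would occur for a proportion of primes equal to their share of the group: S_6 (6T16) additionally contains elements of type 5+1, 3+2+1, 3+1+1+1 (304 of its 720 elements, about 42% of primes). None of the 29 primes tested shows any such pattern (for each of these groups the chance of that is below 10^-4), which rules them out. Hence G = S_4 x C_2 (6T11), of order 48.

S_4 x C_2 (order 48)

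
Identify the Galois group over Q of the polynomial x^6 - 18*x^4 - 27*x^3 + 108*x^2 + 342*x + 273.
C_3 x S_3 (order 18)

The polynomial f is an irreducible sextic over Q, so G = Gal(f/Q) is one of the 16 transitive subgroups 6T1, ..., 6T16 of S_6. The discriminant of f is -152796047606667, which is not a perfect square, so G is not contained in A_6. The transitive groups of degree 6 not contained in A_6 are: C_6 (6T1, order 6), S_3 (6T2, order 6), D_6 (6T3, order 12), C_3 x S_3 (6T5, order 18), A_4 x C_2 (6T6, order 24), S_4 (6T8, order 24), S_3 x S_3 (6T9, order 36), S_4 x C_2 (6T11, order 48), (S_3 x S_3) : C_2 (6T13, order 72), PGL(2,5) (6T14, order 120), S_6 (6T16, order 720). By Dedekind's theorem, for a prime p not dividing disc(f) the degrees of the irreducible factors of f mod p form the cycle type of an element of G. Factoring f modulo the 33 such primes p <= 149 (skipping 3, 43, which divide the discriminant), each new pattern first appears at: mod 2: f = (x^6 + x^3 + 1), pattern 6; mod 7: f = (x)(x + 1)(x + 6)(x^3 + 4x + 1), pattern 3+1+1+1; mod 17: f = (x^2 + 6x + 4)(x^2 + 13x + 11)(x^2 + 15x + 12), pattern 2+2+2; mod 19: f = (x^3 + 3x + 18)(x^3 + 17x + 12), pattern 3+3; mod 73: f = (x + 3)(x + 20)(x + 36)(x + 39)(x + 50)(x + 71), pattern 1+1+1+1+1+1. No other pattern occurs in this range, so the set of observed cycle types is {6, 3+1+1+1, 2+2+2, 3+3, 1+1+1+1+1+1}. The candidates containing elements of all these cycle types are C_3 x S_3 (6T5) of order 18, S_3 x S_3 (6T9) of order 36, (S_3 x S_3) : C_2 (6T13) of order 72, S_6 (6T16) of order 720; the others are excluded. The observed types are precisely the cycle types that occur in C_3 x S_3 (6T5). Each of the other remaining candidates has further cycle types, and by the Chebotarev density theorem the matching factorization patterns would occur for a proportion of primes equal to their share of the group: S_3 x S_3 (6T9) additionally contains elements of type 2+2+1+1 (9 of its 36 elements, about 25% of primes); (S_3 x S_3) : C_2 (6T13) additionally contains elements of type 4+2, 3+2+1, 2+2+1+1, 2+1+1+1+1 (45 of its 72 elements, about 62% of primes); S_6 (6T16) additionally contains elements of type 5+1, 4+2, 4+1+1, 3+2+1, 2+2+1+1, 2+1+1+1+1 (504 of its 720 elements, about 70% of primes). None of the 33 primes tested shows any such pattern (for each of these groups the chance of that is below 10^-4), which rules them out. Hence G = C_3 x S_3 (6T5), of order 18.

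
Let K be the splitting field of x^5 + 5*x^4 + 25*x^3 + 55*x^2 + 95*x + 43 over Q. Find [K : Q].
The degree of the splitting field over Q equals the order of the Galois group, so first determine the group. The polynomial f is an irreducible quintic over Q, so G = Gal(f/Q) is a transitive subgroup of S_5: one of C_5 (5T1, order 5), D_5 (5T2, order 10), F_20 (5T3, order 20), A_5 (5T4, order 60) or S_5 (5T5, order 120). The discriminant of f is 5248800000, which is not a perfect square, so G is not contained in A_5. The transitive groups of degree 5 not contained in A_5 are: F_20 (5T3, order 20), S_5 (5T5, order 120). By Dedekind's theorem, for a prime p not dividing disc(f) the degrees of the irreducible factors of f mod p form the cycle type of an element of G. Factoring f modulo the 18 such primes p <= 73 (skipping 2, 3, 5, which divide the discriminant), each new pattern first appears at: mod 7: f = (x + 6)(x^4 + 6x^3 + 3x^2 + 2x + 6), pattern 4+1; mod 11: f = (x^5 + 5x^4 + 3x^3 + 7x + 10), pattern 5; mod 19: f = (x + 13)(x^2 + 12x + 5)(x^2 + 18x + 3), pattern 2+2+1; mod 41: f = (x + 16)(x + 21)(x + 24)(x + 30)(x + 37), pattern 1+1+1+1+1. No other pattern occurs in this range, so the set of observed cycle types is {4+1, 5, 2+2+1, 1+1+1+1+1}. The candidates containing elements of all these cycle types are F_20 (5T3) of order 20, S_5 (5T5) of order 120; the others are excluded. The observed types are precisely the cycle types that occur in F_20 (5T3). Each of the other remaining candidates has further cycle types, and by the Chebotarev density theorem the matching factorization patterns would occur for a proportion of primes equal to their share of the group: S_5 (5T5) additionally contains elements of type 3+2, 3+1+1, 2+1+1+1 (50 of its 120 elements, about 42% of primes). None of the 18 primes tested shows any such pattern (for each of these groups the chance of that is below 10^-4), which rules them out. Hence G = F_20 (5T3), of order 20. The Galois group F_20 (5T3) has order 20, so the splitting field has degree 20 over Q.

20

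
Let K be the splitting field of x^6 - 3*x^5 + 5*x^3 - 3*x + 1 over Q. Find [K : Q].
6

The degree of the splitting field over Q equals the order of the Galois group, so first determine the group. The polynomial f is an irreducible sextic over Q, so G = Gal(f/Q) is one of the 16 transitive subgroups 6T1, ..., 6T16 of S_6. The discriminant of f is -34992, which is not a perfect square, so G is not contained in A_6. The transitive groups of degree 6 not contained in A_6 are: C_6 (6T1, order 6), S_3 (6T2, order 6), D_6 (6T3, order 12), C_3 x S_3 (6T5, order 18), A_4 x C_2 (6T6, order 24), S_4 (6T8, order 24), S_3 x S_3 (6T9, order 36), S_4 x C_2 (6T11, order 48), (S_3 x S_3) : C_2 (6T13, order 72), PGL(2,5) (6T14, order 120), S_6 (6T16, order 720). By Dedekind's theorem, for a prime p not dividing disc(f) the degrees of the irreducible factors of f mod p form the cycle type of an element of G. Factoring f modulo the 23 such primes p <= 97 (skipping 2, 3, which divide the discriminant), each new pattern first appears at: mod 5: f = (x^2 + x + 1)(x^2 + 2x + 3)(x^2 + 4x + 2), pattern 2+2+2; mod 7: f = (x^3 + x^2 + 3x + 1)(x^3 + 3x^2 + x + 1), pattern 3+3; mod 31: f = (x + 3)(x + 7)(x + 9)(x + 21)(x + 23)(x + 27), pattern 1+1+1+1+1+1. No other pattern occurs in this range, so the set of observed cycle types is {2+2+2, 3+3, 1+1+1+1+1+1}. The candidates containing elements of all these cycle types are C_6 (6T1) of order 6, S_3 (6T2) of order 6, D_6 (6T3) of order 12, C_3 x S_3 (6T5) of order 18, A_4 x C_2 (6T6) of order 24, S_4 (6T8) of order 24, S_3 x S_3 (6T9) of order 36, S_4 x C_2 (6T11) of order 48, (S_3 x S_3) : C_2 (6T13) of order 72, PGL(2,5) (6T14) of order 120, S_6 (6T16) of order 720; the others are excluded. The observed types are precisely the cycle types that occur in S_3 (6T2). Each of the other remaining candidates has further cycle types, and by the Chebotarev density theorem the matching factorization patterns would occur for a proportion of primes equal to their share of the group: C_6 (6T1) additionally contains elements of type 6 (2 of its 6 elements, about 33% of primes); D_6 (6T3) additionally contains elements of type 6, 2+2+1+1 (5 of its 12 elements, about 42% of primes); C_3 x S_3 (6T5) additionally contains elements of type 6, 3+1+1+1 (10 of its 18 elements, about 56% of primes); A_4 x C_2 (6T6) additionally contains elements of type 6, 2+2+1+1, 2+1+1+1+1 (14 of its 24 elements, about 58% of primes); S_4 (6T8) additionally contains elements of type 4+1+1, 2+2+1+1 (9 of its 24 elements, about 38% of primes); S_3 x S_3 (6T9) additionally contains elements of type 6, 3+1+1+1, 2+2+1+1 (25 of its 36 elements, about 69% of primes); S_4 x C_2 (6T11) additionally contains elements of type 6, 4+2, 4+1+1, 2+2+1+1, 2+1+1+1+1 (32 of its 48 elements, about 67% of primes); (S_3 x S_3) : C_2 (6T13) additionally contains elements of type 6, 4+2, 3+2+1, 3+1+1+1, 2+2+1+1, 2+1+1+1+1 (61 of its 72 elements, about 85% of primes); PGL(2,5) (6T14) additionally contains elements of type 6, 5+1, 4+1+1, 2+2+1+1 (89 of its 120 elements, about 74% of primes); S_6 (6T16) additionally contains elements of type 6, 5+1, 4+2, 4+1+1, 3+2+1, 3+1+1+1, 2+2+1+1, 2+1+1+1+1 (664 of its 720 elements, about 92% of primes). None of the 23 primes tested shows any such pattern (for each of these groups the chance of that is below 10^-4), which rules them out. Hence G = S_3 (6T2), of order 6. The Galois group S_3 (6T2) has order 6, so the splitting field has degree 6 over Q.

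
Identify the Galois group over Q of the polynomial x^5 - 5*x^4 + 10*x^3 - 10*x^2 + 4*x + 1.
The polynomial f is an irreducible quintic over Q, so G = Gal(f/Q) is a transitive subgroup of S_5: one of C_5 (5T1, order 5), D_5 (5T2, order 10), F_20 (5T3, order 20), A_5 (5T4, order 60) or S_5 (5T5, order 120). The discriminant of f is 2869, which is not a perfect square, so G is not contained in A_5. The transitive groups of degree 5 not contained in A_5 are: F_20 (5T3, order 20), S_5 (5T5, order 120). By Dedekind's theorem, for a prime p not dividing disc(f) the degrees of the irreducible factors of f mod p form the cycle type of an element of G. Factoring f modulo the first such prime p = 2, each new pattern first appears at: mod 2: f = (x^2 + x + 1)(x^3 + x + 1), pattern 3+2. No other pattern occurs in this range, so the set of observed cycle types is {3+2}. Among the candidates above, the only group containing elements of all these cycle types is S_5 (5T5) — F_20 (5T3) lacks at least one of them. Hence G = S_5 (5T5), of order 120.

S_5 (order 120)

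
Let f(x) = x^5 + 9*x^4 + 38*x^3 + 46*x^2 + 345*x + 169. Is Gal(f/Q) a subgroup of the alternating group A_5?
The polynomial is irreducible of degree 5 over Q. Its discriminant is 1217507491840000 = 34892800^2, a perfect square. A Galois group lies in the alternating group exactly when the discriminant is a square in Q, so the Galois group (D_5) is contained in A_5.

Yes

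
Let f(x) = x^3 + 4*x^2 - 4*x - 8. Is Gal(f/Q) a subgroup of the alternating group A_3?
Yes

The polynomial is irreducible of degree 3 over Q. Its discriminant is 3136 = 56^2, a perfect square. A Galois group lies in the alternating group exactly when the discriminant is a square in Q, so the Galois group (C_3) is contained in A_3.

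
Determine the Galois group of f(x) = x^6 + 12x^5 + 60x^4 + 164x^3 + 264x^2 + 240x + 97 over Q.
D_6, the dihedral group of order 12

The polynomial f is an irreducible sextic over Q, so G = Gal(f/Q) is one of the 16 transitive subgroups 6T1, ..., 6T16 of S_6. The discriminant of f is 1259712, which is not a perfect square, so G is not contained in A_6. The transitive groups of degree 6 not contained in A_6 are: C_6 (6T1, order 6), S_3 (6T2, order 6), D_6 (6T3, order 12), C_3 x S_3 (6T5, order 18), A_4 x C_2 (6T6, order 24), S_4 (6T8, order 24), S_3 x S_3 (6T9, order 36), S_4 x C_2 (6T11, order 48), (S_3 x S_3) : C_2 (6T13, order 72), PGL(2,5) (6T14, order 120), S_6 (6T16, order 720). By Dedekind's theorem, for a prime p not dividing disc(f) the degrees of the irreducible factors of f mod p form the cycle type of an element of G. Factoring f modulo the 79 such primes p <= 419 (skipping 2, 3, which divide the discriminant), each new pattern first appears at: mod 5: f = (x^6 + 2x^5 + 4x^3 + 4x^2 + 2), pattern 6; mod 7: f = (x^2 + 4)(x^2 + 2x + 2)(x^2 + 3x + 6), pattern 2+2+2; mod 11: f = (x + 4)(x + 8)(x^2 + 2x + 4)(x^2 + 9x + 6), pattern 2+2+1+1; mod 13: f = (x^3 + 6x^2 + 12x + 1)(x^3 + 6x^2 + 12x + 6), pattern 3+3; mod 97: f = (x)(x + 20)(x + 29)(x + 33)(x + 50)(x + 74), pattern 1+1+1+1+1+1. No other pattern occurs in this range, so the set of observed cycle types is {6, 2+2+2, 2+2+1+1, 3+3, 1+1+1+1+1+1}. The candidates containing elements of all these cycle types are D_6 (6T3) of order 12, A_4 x C_2 (6T6) of order 24, S_3 x S_3 (6T9) of order 36, S_4 x C_2 (6T11) of order 48, (S_3 x S_3) : C_2 (6T13) of order 72, PGL(2,5) (6T14) of order 120, S_6 (6T16) of order 720; the others are excluded. The observed types are precisely the cycle types that occur in D_6 (6T3). Each of the other remaining candidates has further cycle types, and by the Chebotarev density theorem the matching factorization patterns would occur for a proportion of primes equal to their share of the group: A_4 x C_2 (6T6) additionally contains elements of type 2+1+1+1+1 (3 of its 24 elements, about 12% of primes); S_3 x S_3 (6T9) additionally contains elements of type 3+1+1+1 (4 of its 36 elements, about 11% of primes); S_4 x C_2 (6T11) additionally contains elements of type 4+2, 4+1+1, 2+1+1+1+1 (15 of its 48 elements, about 31% of primes); (S_3 x S_3) : C_2 (6T13) additionally contains elements of type 4+2, 3+2+1, 3+1+1+1, 2+1+1+1+1 (40 of its 72 elements, about 56% of primes); PGL(2,5) (6T14) additionally contains elements of type 5+1, 4+1+1 (54 of its 120 elements, about 45% of primes); S_6 (6T16) additionally contains elements of type 5+1, 4+2, 4+1+1, 3+2+1, 3+1+1+1, 2+1+1+1+1 (499 of its 720 elements, about 69% of primes). None of the 79 primes tested shows any such pattern (for each of these groups the chance of that is below 10^-4), which rules them out. Hence G = D_6 (6T3), of order 12.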